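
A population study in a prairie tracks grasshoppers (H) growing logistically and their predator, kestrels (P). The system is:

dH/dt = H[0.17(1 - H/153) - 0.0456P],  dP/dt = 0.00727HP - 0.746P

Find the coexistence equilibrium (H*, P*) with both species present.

H* ≈ 103, P* ≈ 1.23

From dP/dt = 0 with P > 0: 0.00727H* = 0.746, so H* = 103.
Substitute into dH/dt = 0: 0.17(1 - 103/153) = 0.0456P*.
The bracket is 0.329, giving P* = 0.056/0.0456 = 1.23.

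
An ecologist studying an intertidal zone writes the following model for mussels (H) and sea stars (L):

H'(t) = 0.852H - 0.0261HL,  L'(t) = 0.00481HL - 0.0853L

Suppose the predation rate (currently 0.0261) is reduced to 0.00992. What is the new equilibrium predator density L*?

L* ≈ 85.9

At the interior fixed point, setting dH/dt = 0 with H > 0 fixes L* = (prey growth rate)/(HL coefficient) — independent of the other coefficients.
With the change, L* = 0.852/0.00992 = 85.9; it rises from 32.6.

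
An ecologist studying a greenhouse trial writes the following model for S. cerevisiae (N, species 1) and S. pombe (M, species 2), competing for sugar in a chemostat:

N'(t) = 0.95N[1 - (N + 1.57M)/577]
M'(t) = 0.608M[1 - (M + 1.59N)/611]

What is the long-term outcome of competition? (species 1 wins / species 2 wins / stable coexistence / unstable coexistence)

unstable coexistence (outcome depends on initial conditions)

Compare the nullcline intercepts: K1/α12 = 577/1.57 = 368 < K2 = 611; K2/α21 = 611/1.59 = 384 < K1 = 577.
Since both are reversed, neither can invade when rare; the interior point is a saddle.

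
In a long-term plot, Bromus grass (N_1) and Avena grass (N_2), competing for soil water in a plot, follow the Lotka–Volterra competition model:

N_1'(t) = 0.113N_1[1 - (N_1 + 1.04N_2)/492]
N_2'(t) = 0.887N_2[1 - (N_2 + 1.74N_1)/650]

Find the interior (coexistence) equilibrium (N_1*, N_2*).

N_1* ≈ 227, N_2* ≈ 255

Setting both brackets to zero gives the nullclines N_1 + 1.04N_2 = 492 and 1.74N_1 + N_2 = 650.
Substituting N_2 = 650 - 1.74N_1 into the first: N_1(1 - 1.04·1.74) = 492 - 1.04·650.
So N_1* = -184/-0.81 = 227, and then N_2* = 650 - 1.74·227 = 255.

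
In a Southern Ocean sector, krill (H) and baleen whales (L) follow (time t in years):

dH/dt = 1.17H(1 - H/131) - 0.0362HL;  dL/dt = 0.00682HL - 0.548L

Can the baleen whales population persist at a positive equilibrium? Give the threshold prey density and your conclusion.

The predator equation gives dL/dt > 0 only when H > 0.548/0.00682 = 80.4.
Without the predator, H → K = 131. Since 131 > 80.4, the predator can invade and persist.

Threshold H = 80.4; K > 80.4, so yes, the predator persists.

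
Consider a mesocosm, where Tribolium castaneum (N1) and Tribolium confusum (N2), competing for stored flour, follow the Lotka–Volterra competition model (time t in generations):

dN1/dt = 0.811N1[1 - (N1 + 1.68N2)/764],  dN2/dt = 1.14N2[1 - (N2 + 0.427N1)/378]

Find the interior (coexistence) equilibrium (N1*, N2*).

Setting both brackets to zero gives the nullclines N1 + 1.68N2 = 764 and 0.427N1 + N2 = 378.
Substituting N2 = 378 - 0.427N1 into the first: N1(1 - 1.68·0.427) = 764 - 1.68·378.
So N1* = 129/0.283 = 456, and then N2* = 378 - 0.427·456 = 183.

N1* ≈ 456, N2* ≈ 183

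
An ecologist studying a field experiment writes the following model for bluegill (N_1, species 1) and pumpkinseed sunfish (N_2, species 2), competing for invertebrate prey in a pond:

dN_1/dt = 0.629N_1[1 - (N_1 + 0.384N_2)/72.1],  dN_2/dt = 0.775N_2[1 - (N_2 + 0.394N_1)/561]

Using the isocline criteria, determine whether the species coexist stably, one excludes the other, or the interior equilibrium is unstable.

species 2 excludes species 1

Compare the nullcline intercepts: K1/α12 = 72.1/0.384 = 188 < K2 = 561; K2/α21 = 561/0.394 = 1420 > K1 = 72.1.
Since the inequalities point opposite ways, species 2 can invade but species 1 cannot.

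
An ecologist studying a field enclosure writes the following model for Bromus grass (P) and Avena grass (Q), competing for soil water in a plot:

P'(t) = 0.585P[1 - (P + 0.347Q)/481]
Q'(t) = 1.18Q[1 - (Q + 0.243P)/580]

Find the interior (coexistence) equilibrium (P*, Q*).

Setting both brackets to zero gives the nullclines P + 0.347Q = 481 and 0.243P + Q = 580.
Substituting Q = 580 - 0.243P into the first: P(1 - 0.347·0.243) = 481 - 0.347·580.
So P* = 280/0.916 = 306, and then Q* = 580 - 0.243·306 = 506.

P* ≈ 306, Q* ≈ 506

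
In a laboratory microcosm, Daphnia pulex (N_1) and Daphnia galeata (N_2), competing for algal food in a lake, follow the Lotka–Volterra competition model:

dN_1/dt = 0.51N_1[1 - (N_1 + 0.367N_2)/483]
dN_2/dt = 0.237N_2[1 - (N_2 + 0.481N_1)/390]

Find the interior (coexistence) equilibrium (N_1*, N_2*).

N_1* ≈ 413, N_2* ≈ 191

Setting both brackets to zero gives the nullclines N_1 + 0.367N_2 = 483 and 0.481N_1 + N_2 = 390.
Substituting N_2 = 390 - 0.481N_1 into the first: N_1(1 - 0.367·0.481) = 483 - 0.367·390.
So N_1* = 340/0.823 = 413, and then N_2* = 390 - 0.481·413 = 191.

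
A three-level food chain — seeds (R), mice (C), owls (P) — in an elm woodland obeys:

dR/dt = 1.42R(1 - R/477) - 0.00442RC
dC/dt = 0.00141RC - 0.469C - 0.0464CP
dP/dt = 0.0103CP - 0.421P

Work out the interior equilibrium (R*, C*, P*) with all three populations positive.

R* ≈ 416, C* ≈ 40.9, P* ≈ 2.54

From dP/dt = 0: 0.0103C* = 0.421, so C* = 40.9.
From dR/dt = 0: 1.42(1 - R*/477) = 0.00442·40.9, giving R* = 477·(1 - 0.127) = 416.
From dC/dt = 0: 0.00141·416 - 0.469 = 0.0464P*, so P* = 0.118/0.0464 = 2.54.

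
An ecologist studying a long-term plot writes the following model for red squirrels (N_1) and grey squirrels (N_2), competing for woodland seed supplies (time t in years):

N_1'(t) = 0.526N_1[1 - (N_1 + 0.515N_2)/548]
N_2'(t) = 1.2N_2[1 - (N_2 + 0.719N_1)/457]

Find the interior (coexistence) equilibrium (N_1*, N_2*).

Setting both brackets to zero gives the nullclines N_1 + 0.515N_2 = 548 and 0.719N_1 + N_2 = 457.
Substituting N_2 = 457 - 0.719N_1 into the first: N_1(1 - 0.515·0.719) = 548 - 0.515·457.
So N_1* = 313/0.63 = 496, and then N_2* = 457 - 0.719·496 = 100.

N_1* ≈ 496, N_2* ≈ 100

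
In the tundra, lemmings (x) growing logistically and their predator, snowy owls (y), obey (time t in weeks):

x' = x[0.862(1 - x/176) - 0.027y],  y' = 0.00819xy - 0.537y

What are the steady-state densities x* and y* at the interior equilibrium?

x* ≈ 65.6, y* ≈ 20

From dy/dt = 0 with y > 0: 0.00819x* = 0.537, so x* = 65.6.
Substitute into dx/dt = 0: 0.862(1 - 65.6/176) = 0.027y*.
The bracket is 0.627, giving y* = 0.541/0.027 = 20.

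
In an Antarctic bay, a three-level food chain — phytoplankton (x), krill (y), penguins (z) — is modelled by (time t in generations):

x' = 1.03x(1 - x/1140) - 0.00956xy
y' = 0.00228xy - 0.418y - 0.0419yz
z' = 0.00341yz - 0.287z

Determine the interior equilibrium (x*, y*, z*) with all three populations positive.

x* ≈ 249, y* ≈ 84.2, z* ≈ 3.6

From dz/dt = 0: 0.00341y* = 0.287, so y* = 84.2.
From dx/dt = 0: 1.03(1 - x*/1140) = 0.00956·84.2, giving x* = 1140·(1 - 0.781) = 249.
From dy/dt = 0: 0.00228·249 - 0.418 = 0.0419z*, so z* = 0.151/0.0419 = 3.6.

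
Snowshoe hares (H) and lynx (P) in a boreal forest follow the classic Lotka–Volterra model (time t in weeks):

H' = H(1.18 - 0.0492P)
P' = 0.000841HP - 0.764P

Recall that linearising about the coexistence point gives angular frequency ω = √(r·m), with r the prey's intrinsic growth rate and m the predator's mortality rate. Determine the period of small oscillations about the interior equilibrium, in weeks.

T ≈ 6.62 weeks

Here r = 1.18 and m = 0.764, so r·m = 0.902.
ω = √0.902 = 0.949 per week, hence T = 2π/ω ≈ 6.62 weeks.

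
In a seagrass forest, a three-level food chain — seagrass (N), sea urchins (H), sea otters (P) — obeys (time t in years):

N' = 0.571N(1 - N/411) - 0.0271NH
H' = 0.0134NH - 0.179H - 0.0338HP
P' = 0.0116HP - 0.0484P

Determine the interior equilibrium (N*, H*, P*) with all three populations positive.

N* ≈ 330, H* ≈ 4.17, P* ≈ 125

From dP/dt = 0: 0.0116H* = 0.0484, so H* = 4.17.
From dN/dt = 0: 0.571(1 - N*/411) = 0.0271·4.17, giving N* = 411·(1 - 0.198) = 330.
From dH/dt = 0: 0.0134·330 - 0.179 = 0.0338P*, so P* = 4.24/0.0338 = 125.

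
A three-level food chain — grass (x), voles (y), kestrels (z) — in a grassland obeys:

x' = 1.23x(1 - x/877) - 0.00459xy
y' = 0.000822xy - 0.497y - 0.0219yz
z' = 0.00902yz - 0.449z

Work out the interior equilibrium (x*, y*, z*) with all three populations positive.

x* ≈ 714, y* ≈ 49.8, z* ≈ 4.11

From dz/dt = 0: 0.00902y* = 0.449, so y* = 49.8.
From dx/dt = 0: 1.23(1 - x*/877) = 0.00459·49.8, giving x* = 877·(1 - 0.186) = 714.
From dy/dt = 0: 0.000822·714 - 0.497 = 0.0219z*, so z* = 0.09/0.0219 = 4.11.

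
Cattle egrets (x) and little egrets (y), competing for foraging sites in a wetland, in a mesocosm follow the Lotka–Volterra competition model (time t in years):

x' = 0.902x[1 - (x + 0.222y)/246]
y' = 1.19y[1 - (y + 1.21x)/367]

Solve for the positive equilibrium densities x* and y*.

Setting both brackets to zero gives the nullclines x + 0.222y = 246 and 1.21x + y = 367.
Substituting y = 367 - 1.21x into the first: x(1 - 0.222·1.21) = 246 - 0.222·367.
So x* = 165/0.731 = 225, and then y* = 367 - 1.21·225 = 94.8.

x* ≈ 225, y* ≈ 94.8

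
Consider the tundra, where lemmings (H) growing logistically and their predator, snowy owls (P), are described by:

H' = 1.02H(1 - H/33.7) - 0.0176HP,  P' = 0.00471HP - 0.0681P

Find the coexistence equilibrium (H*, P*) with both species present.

From dP/dt = 0 with P > 0: 0.00471H* = 0.0681, so H* = 14.5.
Substitute into dH/dt = 0: 1.02(1 - 14.5/33.7) = 0.0176P*.
The bracket is 0.571, giving P* = 0.582/0.0176 = 33.1.

H* ≈ 14.5, P* ≈ 33.1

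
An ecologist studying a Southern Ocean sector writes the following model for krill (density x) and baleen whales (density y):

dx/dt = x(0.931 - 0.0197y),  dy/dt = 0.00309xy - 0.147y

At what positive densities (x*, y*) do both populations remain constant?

Set dy/dt = 0 with y > 0: 0.00309x - 0.147 = 0, so x* = 0.147/0.00309 = 47.6.
Set dx/dt = 0 with x > 0: 0.931 - 0.0197y = 0, so y* = 0.931/0.0197 = 47.3.

x* ≈ 47.6, y* ≈ 47.3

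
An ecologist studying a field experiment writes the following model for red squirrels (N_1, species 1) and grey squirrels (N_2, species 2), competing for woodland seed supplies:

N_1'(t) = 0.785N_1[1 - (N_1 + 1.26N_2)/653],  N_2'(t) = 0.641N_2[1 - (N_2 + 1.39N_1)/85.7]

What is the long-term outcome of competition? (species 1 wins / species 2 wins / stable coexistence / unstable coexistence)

Compare the nullcline intercepts: K1/α12 = 653/1.26 = 518 > K2 = 85.7; K2/α21 = 85.7/1.39 = 61.7 < K1 = 653.
Since the inequalities point opposite ways, species 1 can invade but species 2 cannot.

species 1 excludes species 2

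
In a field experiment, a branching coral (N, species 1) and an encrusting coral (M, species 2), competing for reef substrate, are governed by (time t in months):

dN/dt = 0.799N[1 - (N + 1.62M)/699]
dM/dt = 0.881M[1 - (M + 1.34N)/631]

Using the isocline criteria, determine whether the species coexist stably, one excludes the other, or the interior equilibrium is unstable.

Compare the nullcline intercepts: K1/α12 = 699/1.62 = 431 < K2 = 631; K2/α21 = 631/1.34 = 471 < K1 = 699.
Since both are reversed, neither can invade when rare; the interior point is a saddle.

unstable coexistence (outcome depends on initial conditions)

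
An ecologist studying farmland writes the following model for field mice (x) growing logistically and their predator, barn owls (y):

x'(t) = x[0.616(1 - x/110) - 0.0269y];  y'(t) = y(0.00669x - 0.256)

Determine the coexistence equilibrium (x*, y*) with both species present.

From dy/dt = 0 with y > 0: 0.00669x* = 0.256, so x* = 38.3.
Substitute into dx/dt = 0: 0.616(1 - 38.3/110) = 0.0269y*.
The bracket is 0.652, giving y* = 0.402/0.0269 = 14.9.

x* ≈ 38.3, y* ≈ 14.9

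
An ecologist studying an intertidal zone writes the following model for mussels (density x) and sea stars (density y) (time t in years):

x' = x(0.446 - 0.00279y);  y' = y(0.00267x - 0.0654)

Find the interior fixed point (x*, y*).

x* ≈ 24.5, y* ≈ 160

Set dy/dt = 0 with y > 0: 0.00267x - 0.0654 = 0, so x* = 0.0654/0.00267 = 24.5.
Set dx/dt = 0 with x > 0: 0.446 - 0.00279y = 0, so y* = 0.446/0.00279 = 160.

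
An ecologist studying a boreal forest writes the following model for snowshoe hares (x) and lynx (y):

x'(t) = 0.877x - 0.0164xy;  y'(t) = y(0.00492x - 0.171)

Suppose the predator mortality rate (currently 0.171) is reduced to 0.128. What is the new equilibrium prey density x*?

x* ≈ 26

At the interior fixed point, setting dy/dt = 0 with y > 0 fixes x* = (predator death rate)/(xy coefficient) — independent of the other coefficients.
With the change, x* = 0.128/0.00492 = 26; it falls from 34.8.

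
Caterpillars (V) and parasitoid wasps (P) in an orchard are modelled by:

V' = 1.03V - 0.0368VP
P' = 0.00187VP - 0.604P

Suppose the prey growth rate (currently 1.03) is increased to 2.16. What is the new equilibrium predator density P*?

At the interior fixed point, setting dV/dt = 0 with V > 0 fixes P* = (prey growth rate)/(VP coefficient) — independent of the other coefficients.
With the change, P* = 2.16/0.0368 = 58.7; it rises from 28.

P* ≈ 58.7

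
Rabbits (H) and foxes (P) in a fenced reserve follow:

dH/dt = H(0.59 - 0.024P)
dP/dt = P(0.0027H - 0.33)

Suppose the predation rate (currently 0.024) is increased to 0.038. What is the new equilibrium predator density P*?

At the interior fixed point, setting dH/dt = 0 with H > 0 fixes P* = (prey growth rate)/(HP coefficient) — independent of the other coefficients.
With the change, P* = 0.59/0.038 = 15.5; it falls from 24.6.

P* ≈ 15.5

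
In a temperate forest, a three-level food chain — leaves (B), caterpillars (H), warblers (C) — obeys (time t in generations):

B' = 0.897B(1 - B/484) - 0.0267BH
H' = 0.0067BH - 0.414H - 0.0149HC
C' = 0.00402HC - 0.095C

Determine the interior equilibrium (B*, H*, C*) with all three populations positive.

From dC/dt = 0: 0.00402H* = 0.095, so H* = 23.6.
From dB/dt = 0: 0.897(1 - B*/484) = 0.0267·23.6, giving B* = 484·(1 - 0.703) = 144.
From dH/dt = 0: 0.0067·144 - 0.414 = 0.0149C*, so C* = 0.548/0.0149 = 36.8.

B* ≈ 144, H* ≈ 23.6, C* ≈ 36.8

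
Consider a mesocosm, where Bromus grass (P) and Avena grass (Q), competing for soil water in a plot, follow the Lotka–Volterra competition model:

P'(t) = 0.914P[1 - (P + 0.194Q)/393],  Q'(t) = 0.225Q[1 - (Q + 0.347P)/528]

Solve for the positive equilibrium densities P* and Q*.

Setting both brackets to zero gives the nullclines P + 0.194Q = 393 and 0.347P + Q = 528.
Substituting Q = 528 - 0.347P into the first: P(1 - 0.194·0.347) = 393 - 0.194·528.
So P* = 291/0.933 = 312, and then Q* = 528 - 0.347·312 = 420.

P* ≈ 312, Q* ≈ 420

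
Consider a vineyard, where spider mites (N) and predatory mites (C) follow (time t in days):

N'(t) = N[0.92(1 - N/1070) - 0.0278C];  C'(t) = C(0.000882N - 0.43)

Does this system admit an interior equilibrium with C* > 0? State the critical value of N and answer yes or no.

The predator equation gives dC/dt > 0 only when N > 0.43/0.000882 = 488.
Without the predator, N → K = 1070. Since 1070 > 488, the predator can invade and persist.

Threshold N = 488; K > 488, so yes, the predator persists.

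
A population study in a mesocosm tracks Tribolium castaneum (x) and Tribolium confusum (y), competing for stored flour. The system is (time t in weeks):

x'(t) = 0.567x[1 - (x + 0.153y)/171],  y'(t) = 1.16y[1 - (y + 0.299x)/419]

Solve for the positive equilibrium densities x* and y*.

Setting both brackets to zero gives the nullclines x + 0.153y = 171 and 0.299x + y = 419.
Substituting y = 419 - 0.299x into the first: x(1 - 0.153·0.299) = 171 - 0.153·419.
So x* = 107/0.954 = 112, and then y* = 419 - 0.299·112 = 386.

x* ≈ 112, y* ≈ 386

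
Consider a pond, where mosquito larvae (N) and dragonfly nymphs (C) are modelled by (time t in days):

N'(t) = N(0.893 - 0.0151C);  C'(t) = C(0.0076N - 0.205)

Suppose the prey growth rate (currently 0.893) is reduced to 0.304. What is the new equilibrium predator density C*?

C* ≈ 20.1

At the interior fixed point, setting dN/dt = 0 with N > 0 fixes C* = (prey growth rate)/(NC coefficient) — independent of the other coefficients.
With the change, C* = 0.304/0.0151 = 20.1; it falls from 59.1.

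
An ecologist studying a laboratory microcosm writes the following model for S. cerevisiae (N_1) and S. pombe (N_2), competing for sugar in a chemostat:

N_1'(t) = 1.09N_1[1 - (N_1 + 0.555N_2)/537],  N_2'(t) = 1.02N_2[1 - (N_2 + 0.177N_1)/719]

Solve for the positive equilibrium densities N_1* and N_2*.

Setting both brackets to zero gives the nullclines N_1 + 0.555N_2 = 537 and 0.177N_1 + N_2 = 719.
Substituting N_2 = 719 - 0.177N_1 into the first: N_1(1 - 0.555·0.177) = 537 - 0.555·719.
So N_1* = 138/0.902 = 153, and then N_2* = 719 - 0.177·153 = 692.

N_1* ≈ 153, N_2* ≈ 692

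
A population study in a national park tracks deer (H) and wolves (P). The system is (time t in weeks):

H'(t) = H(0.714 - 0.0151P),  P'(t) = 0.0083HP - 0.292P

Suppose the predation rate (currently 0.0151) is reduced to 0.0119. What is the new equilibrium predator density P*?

P* ≈ 60

At the interior fixed point, setting dH/dt = 0 with H > 0 fixes P* = (prey growth rate)/(HP coefficient) — independent of the other coefficients.
With the change, P* = 0.714/0.0119 = 60; it rises from 47.3.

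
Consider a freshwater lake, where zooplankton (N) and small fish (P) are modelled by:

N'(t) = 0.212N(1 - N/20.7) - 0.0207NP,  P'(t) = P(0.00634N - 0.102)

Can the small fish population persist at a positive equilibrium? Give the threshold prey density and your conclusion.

Threshold N = 16.1; K > 16.1, so yes, the predator persists.

The predator equation gives dP/dt > 0 only when N > 0.102/0.00634 = 16.1.
Without the predator, N → K = 20.7. Since 20.7 > 16.1, the predator can invade and persist.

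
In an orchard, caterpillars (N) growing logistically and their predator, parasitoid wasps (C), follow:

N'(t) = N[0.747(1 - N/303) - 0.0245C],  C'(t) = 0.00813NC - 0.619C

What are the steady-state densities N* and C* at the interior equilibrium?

From dC/dt = 0 with C > 0: 0.00813N* = 0.619, so N* = 76.1.
Substitute into dN/dt = 0: 0.747(1 - 76.1/303) = 0.0245C*.
The bracket is 0.749, giving C* = 0.559/0.0245 = 22.8.

N* ≈ 76.1, C* ≈ 22.8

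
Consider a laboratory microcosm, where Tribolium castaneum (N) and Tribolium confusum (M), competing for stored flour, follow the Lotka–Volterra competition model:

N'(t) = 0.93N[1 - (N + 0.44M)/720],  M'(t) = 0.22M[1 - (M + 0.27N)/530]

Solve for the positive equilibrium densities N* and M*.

N* ≈ 552, M* ≈ 381

Setting both brackets to zero gives the nullclines N + 0.44M = 720 and 0.27N + M = 530.
Substituting M = 530 - 0.27N into the first: N(1 - 0.44·0.27) = 720 - 0.44·530.
So N* = 487/0.881 = 552, and then M* = 530 - 0.27·552 = 381.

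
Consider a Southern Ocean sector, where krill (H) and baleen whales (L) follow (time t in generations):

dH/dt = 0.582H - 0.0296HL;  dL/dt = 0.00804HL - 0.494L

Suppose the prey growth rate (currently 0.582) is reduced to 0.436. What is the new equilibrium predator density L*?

At the interior fixed point, setting dH/dt = 0 with H > 0 fixes L* = (prey growth rate)/(HL coefficient) — independent of the other coefficients.
With the change, L* = 0.436/0.0296 = 14.7; it falls from 19.7.

L* ≈ 14.7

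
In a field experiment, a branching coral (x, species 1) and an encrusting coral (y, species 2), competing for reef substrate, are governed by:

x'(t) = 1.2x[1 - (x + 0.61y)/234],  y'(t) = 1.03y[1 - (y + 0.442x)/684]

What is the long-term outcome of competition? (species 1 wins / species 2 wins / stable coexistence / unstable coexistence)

Compare the nullcline intercepts: K1/α12 = 234/0.61 = 384 < K2 = 684; K2/α21 = 684/0.442 = 1550 > K1 = 234.
Since the inequalities point opposite ways, species 2 can invade but species 1 cannot.

species 2 excludes species 1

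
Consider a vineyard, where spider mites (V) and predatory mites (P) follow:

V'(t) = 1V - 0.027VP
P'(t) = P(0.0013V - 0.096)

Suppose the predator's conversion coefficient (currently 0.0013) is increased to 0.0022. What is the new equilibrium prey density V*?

V* ≈ 43.6

At the interior fixed point, setting dP/dt = 0 with P > 0 fixes V* = (predator death rate)/(VP coefficient) — independent of the other coefficients.
With the change, V* = 0.096/0.0022 = 43.6; it falls from 73.8.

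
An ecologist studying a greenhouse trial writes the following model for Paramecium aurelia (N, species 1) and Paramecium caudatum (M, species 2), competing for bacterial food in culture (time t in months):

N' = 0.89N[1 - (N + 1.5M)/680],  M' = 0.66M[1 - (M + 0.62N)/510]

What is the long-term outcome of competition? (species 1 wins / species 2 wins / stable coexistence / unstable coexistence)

Compare the nullcline intercepts: K1/α12 = 680/1.5 = 453 < K2 = 510; K2/α21 = 510/0.62 = 823 > K1 = 680.
Since the inequalities point opposite ways, species 2 can invade but species 1 cannot.

species 2 excludes species 1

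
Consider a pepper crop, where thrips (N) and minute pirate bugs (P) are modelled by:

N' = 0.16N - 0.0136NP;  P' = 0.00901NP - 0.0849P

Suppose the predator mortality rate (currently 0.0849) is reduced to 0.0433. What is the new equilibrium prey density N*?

N* ≈ 4.81

At the interior fixed point, setting dP/dt = 0 with P > 0 fixes N* = (predator death rate)/(NP coefficient) — independent of the other coefficients.
With the change, N* = 0.0433/0.00901 = 4.81; it falls from 9.42.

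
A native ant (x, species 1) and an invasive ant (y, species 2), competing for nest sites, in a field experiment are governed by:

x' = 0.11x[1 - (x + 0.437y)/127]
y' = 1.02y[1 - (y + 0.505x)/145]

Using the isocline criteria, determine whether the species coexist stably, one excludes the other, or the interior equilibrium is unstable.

Compare the nullcline intercepts: K1/α12 = 127/0.437 = 291 > K2 = 145; K2/α21 = 145/0.505 = 287 > K1 = 127.
Since both inequalities hold, each species can invade when rare, so the interior equilibrium is stable.

stable coexistence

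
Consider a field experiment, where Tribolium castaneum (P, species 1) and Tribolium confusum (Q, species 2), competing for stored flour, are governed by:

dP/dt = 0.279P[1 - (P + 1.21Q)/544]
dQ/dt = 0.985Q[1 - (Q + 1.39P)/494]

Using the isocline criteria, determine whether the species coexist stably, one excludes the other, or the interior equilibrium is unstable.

unstable coexistence (outcome depends on initial conditions)

Compare the nullcline intercepts: K1/α12 = 544/1.21 = 450 < K2 = 494; K2/α21 = 494/1.39 = 355 < K1 = 544.
Since both are reversed, neither can invade when rare; the interior point is a saddle.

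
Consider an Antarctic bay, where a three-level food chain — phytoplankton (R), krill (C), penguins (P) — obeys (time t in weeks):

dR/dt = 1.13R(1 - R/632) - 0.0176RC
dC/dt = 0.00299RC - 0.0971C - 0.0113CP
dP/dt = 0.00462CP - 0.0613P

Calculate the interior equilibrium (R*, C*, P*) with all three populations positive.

R* ≈ 501, C* ≈ 13.3, P* ≈ 124

From dP/dt = 0: 0.00462C* = 0.0613, so C* = 13.3.
From dR/dt = 0: 1.13(1 - R*/632) = 0.0176·13.3, giving R* = 632·(1 - 0.207) = 501.
From dC/dt = 0: 0.00299·501 - 0.0971 = 0.0113P*, so P* = 1.4/0.0113 = 124.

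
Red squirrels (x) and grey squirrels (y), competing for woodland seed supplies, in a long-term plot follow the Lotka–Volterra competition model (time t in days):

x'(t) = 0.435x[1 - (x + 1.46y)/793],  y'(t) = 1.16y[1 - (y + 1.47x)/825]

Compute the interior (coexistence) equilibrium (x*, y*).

x* ≈ 359, y* ≈ 297

Setting both brackets to zero gives the nullclines x + 1.46y = 793 and 1.47x + y = 825.
Substituting y = 825 - 1.47x into the first: x(1 - 1.46·1.47) = 793 - 1.46·825.
So x* = -412/-1.15 = 359, and then y* = 825 - 1.47·359 = 297.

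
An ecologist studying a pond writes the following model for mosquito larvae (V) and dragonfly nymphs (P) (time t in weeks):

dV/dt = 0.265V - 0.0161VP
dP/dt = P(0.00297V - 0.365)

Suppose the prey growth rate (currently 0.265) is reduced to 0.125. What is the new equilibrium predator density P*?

At the interior fixed point, setting dV/dt = 0 with V > 0 fixes P* = (prey growth rate)/(VP coefficient) — independent of the other coefficients.
With the change, P* = 0.125/0.0161 = 7.76; it falls from 16.5.

P* ≈ 7.76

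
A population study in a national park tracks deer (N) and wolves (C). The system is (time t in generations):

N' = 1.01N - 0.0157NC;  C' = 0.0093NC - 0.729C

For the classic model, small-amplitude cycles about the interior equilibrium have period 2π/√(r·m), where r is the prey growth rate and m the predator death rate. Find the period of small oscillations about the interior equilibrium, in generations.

T ≈ 7.32 generations

Here r = 1.01 and m = 0.729, so r·m = 0.736.
ω = √0.736 = 0.858 per generation, hence T = 2π/ω ≈ 7.32 generations.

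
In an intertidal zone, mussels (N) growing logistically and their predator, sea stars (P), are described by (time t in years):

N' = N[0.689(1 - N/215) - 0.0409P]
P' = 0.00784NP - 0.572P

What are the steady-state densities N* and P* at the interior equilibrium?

N* ≈ 73, P* ≈ 11.1

From dP/dt = 0 with P > 0: 0.00784N* = 0.572, so N* = 73.
Substitute into dN/dt = 0: 0.689(1 - 73/215) = 0.0409P*.
The bracket is 0.661, giving P* = 0.455/0.0409 = 11.1.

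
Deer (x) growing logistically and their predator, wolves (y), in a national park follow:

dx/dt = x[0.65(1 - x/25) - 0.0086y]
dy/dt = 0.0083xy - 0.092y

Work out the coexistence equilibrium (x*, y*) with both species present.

From dy/dt = 0 with y > 0: 0.0083x* = 0.092, so x* = 11.1.
Substitute into dx/dt = 0: 0.65(1 - 11.1/25) = 0.0086y*.
The bracket is 0.557, giving y* = 0.362/0.0086 = 42.1.

x* ≈ 11.1, y* ≈ 42.1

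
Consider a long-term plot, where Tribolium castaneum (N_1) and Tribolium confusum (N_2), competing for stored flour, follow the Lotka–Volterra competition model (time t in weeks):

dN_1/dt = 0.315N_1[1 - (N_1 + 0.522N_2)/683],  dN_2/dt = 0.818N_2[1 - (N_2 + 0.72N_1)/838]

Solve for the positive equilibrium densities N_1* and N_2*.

Setting both brackets to zero gives the nullclines N_1 + 0.522N_2 = 683 and 0.72N_1 + N_2 = 838.
Substituting N_2 = 838 - 0.72N_1 into the first: N_1(1 - 0.522·0.72) = 683 - 0.522·838.
So N_1* = 246/0.624 = 393, and then N_2* = 838 - 0.72·393 = 555.

N_1* ≈ 393, N_2* ≈ 555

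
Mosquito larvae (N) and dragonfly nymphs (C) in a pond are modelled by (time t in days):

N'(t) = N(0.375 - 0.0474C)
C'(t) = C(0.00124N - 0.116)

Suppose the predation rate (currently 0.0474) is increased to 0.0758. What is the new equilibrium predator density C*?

At the interior fixed point, setting dN/dt = 0 with N > 0 fixes C* = (prey growth rate)/(NC coefficient) — independent of the other coefficients.
With the change, C* = 0.375/0.0758 = 4.95; it falls from 7.91.

C* ≈ 4.95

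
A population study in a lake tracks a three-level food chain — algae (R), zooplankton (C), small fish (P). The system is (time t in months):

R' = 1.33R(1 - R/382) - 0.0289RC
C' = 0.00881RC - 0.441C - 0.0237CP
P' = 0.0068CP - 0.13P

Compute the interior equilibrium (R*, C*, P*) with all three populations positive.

From dP/dt = 0: 0.0068C* = 0.13, so C* = 19.1.
From dR/dt = 0: 1.33(1 - R*/382) = 0.0289·19.1, giving R* = 382·(1 - 0.415) = 223.
From dC/dt = 0: 0.00881·223 - 0.441 = 0.0237P*, so P* = 1.53/0.0237 = 64.4.

R* ≈ 223, C* ≈ 19.1, P* ≈ 64.4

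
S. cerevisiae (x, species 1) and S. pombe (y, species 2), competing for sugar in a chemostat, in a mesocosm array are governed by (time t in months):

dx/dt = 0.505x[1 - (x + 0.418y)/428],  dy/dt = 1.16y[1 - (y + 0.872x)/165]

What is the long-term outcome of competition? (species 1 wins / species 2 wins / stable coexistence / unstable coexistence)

Compare the nullcline intercepts: K1/α12 = 428/0.418 = 1020 > K2 = 165; K2/α21 = 165/0.872 = 189 < K1 = 428.
Since the inequalities point opposite ways, species 1 can invade but species 2 cannot.

species 1 excludes species 2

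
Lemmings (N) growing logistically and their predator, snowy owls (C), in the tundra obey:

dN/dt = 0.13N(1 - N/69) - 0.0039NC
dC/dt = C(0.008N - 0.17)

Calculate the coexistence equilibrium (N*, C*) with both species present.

From dC/dt = 0 with C > 0: 0.008N* = 0.17, so N* = 21.2.
Substitute into dN/dt = 0: 0.13(1 - 21.2/69) = 0.0039C*.
The bracket is 0.692, giving C* = 0.09/0.0039 = 23.1.

N* ≈ 21.2, C* ≈ 23.1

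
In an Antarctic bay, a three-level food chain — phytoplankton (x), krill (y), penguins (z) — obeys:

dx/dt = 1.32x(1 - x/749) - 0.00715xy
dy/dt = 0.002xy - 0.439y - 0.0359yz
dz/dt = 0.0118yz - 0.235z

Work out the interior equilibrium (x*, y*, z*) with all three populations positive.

From dz/dt = 0: 0.0118y* = 0.235, so y* = 19.9.
From dx/dt = 0: 1.32(1 - x*/749) = 0.00715·19.9, giving x* = 749·(1 - 0.108) = 668.
From dy/dt = 0: 0.002·668 - 0.439 = 0.0359z*, so z* = 0.897/0.0359 = 25.

x* ≈ 668, y* ≈ 19.9, z* ≈ 25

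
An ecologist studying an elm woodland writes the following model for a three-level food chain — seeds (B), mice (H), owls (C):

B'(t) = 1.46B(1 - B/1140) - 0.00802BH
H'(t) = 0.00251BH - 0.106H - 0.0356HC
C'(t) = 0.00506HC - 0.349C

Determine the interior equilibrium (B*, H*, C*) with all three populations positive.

From dC/dt = 0: 0.00506H* = 0.349, so H* = 69.
From dB/dt = 0: 1.46(1 - B*/1140) = 0.00802·69, giving B* = 1140·(1 - 0.379) = 708.
From dH/dt = 0: 0.00251·708 - 0.106 = 0.0356C*, so C* = 1.67/0.0356 = 46.9.

B* ≈ 708, H* ≈ 69, C* ≈ 46.9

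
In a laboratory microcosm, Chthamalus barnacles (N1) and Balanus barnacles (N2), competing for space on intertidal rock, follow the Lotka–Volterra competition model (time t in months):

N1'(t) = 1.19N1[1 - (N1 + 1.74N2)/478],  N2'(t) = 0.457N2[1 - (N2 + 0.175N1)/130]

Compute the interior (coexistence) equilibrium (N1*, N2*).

N1* ≈ 362, N2* ≈ 66.6

Setting both brackets to zero gives the nullclines N1 + 1.74N2 = 478 and 0.175N1 + N2 = 130.
Substituting N2 = 130 - 0.175N1 into the first: N1(1 - 1.74·0.175) = 478 - 1.74·130.
So N1* = 252/0.696 = 362, and then N2* = 130 - 0.175·362 = 66.6.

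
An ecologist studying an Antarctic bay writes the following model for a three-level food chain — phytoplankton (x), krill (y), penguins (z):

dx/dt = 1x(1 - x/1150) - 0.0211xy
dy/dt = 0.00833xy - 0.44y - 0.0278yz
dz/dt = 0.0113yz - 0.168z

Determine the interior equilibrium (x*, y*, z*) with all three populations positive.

x* ≈ 789, y* ≈ 14.9, z* ≈ 221

From dz/dt = 0: 0.0113y* = 0.168, so y* = 14.9.
From dx/dt = 0: 1(1 - x*/1150) = 0.0211·14.9, giving x* = 1150·(1 - 0.314) = 789.
From dy/dt = 0: 0.00833·789 - 0.44 = 0.0278z*, so z* = 6.13/0.0278 = 221.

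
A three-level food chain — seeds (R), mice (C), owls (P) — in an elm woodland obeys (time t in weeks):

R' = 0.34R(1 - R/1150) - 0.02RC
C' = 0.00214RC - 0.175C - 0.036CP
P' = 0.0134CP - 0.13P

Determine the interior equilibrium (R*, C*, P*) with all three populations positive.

From dP/dt = 0: 0.0134C* = 0.13, so C* = 9.7.
From dR/dt = 0: 0.34(1 - R*/1150) = 0.02·9.7, giving R* = 1150·(1 - 0.571) = 494.
From dC/dt = 0: 0.00214·494 - 0.175 = 0.036P*, so P* = 0.882/0.036 = 24.5.

R* ≈ 494, C* ≈ 9.7, P* ≈ 24.5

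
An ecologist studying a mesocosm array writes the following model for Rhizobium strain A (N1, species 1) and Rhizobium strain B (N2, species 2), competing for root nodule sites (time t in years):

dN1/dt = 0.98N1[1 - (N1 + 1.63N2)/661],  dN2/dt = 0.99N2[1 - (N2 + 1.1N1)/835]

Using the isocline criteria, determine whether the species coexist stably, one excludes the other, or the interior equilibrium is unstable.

Compare the nullcline intercepts: K1/α12 = 661/1.63 = 406 < K2 = 835; K2/α21 = 835/1.1 = 759 > K1 = 661.
Since the inequalities point opposite ways, species 2 can invade but species 1 cannot.

species 2 excludes species 1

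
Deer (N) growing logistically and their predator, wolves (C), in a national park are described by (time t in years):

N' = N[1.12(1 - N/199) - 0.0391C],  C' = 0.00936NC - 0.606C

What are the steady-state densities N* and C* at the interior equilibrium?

N* ≈ 64.7, C* ≈ 19.3

From dC/dt = 0 with C > 0: 0.00936N* = 0.606, so N* = 64.7.
Substitute into dN/dt = 0: 1.12(1 - 64.7/199) = 0.0391C*.
The bracket is 0.675, giving C* = 0.756/0.0391 = 19.3.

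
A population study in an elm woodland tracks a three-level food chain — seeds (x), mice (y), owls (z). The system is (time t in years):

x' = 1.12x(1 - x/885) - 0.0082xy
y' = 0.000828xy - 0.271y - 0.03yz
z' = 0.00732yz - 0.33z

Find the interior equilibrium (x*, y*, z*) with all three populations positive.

x* ≈ 593, y* ≈ 45.1, z* ≈ 7.33

From dz/dt = 0: 0.00732y* = 0.33, so y* = 45.1.
From dx/dt = 0: 1.12(1 - x*/885) = 0.0082·45.1, giving x* = 885·(1 - 0.33) = 593.
From dy/dt = 0: 0.000828·593 - 0.271 = 0.03z*, so z* = 0.22/0.03 = 7.33.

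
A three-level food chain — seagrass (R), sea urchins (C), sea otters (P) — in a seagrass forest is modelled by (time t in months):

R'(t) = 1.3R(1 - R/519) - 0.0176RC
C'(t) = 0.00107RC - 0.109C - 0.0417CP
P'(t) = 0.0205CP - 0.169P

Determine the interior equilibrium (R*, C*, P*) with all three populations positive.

From dP/dt = 0: 0.0205C* = 0.169, so C* = 8.24.
From dR/dt = 0: 1.3(1 - R*/519) = 0.0176·8.24, giving R* = 519·(1 - 0.112) = 461.
From dC/dt = 0: 0.00107·461 - 0.109 = 0.0417P*, so P* = 0.384/0.0417 = 9.22.

R* ≈ 461, C* ≈ 8.24, P* ≈ 9.22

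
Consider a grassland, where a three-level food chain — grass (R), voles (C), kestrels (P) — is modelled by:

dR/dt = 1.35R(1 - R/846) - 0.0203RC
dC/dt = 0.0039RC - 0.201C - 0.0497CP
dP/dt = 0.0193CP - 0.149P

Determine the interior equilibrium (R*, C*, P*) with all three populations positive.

From dP/dt = 0: 0.0193C* = 0.149, so C* = 7.72.
From dR/dt = 0: 1.35(1 - R*/846) = 0.0203·7.72, giving R* = 846·(1 - 0.116) = 748.
From dC/dt = 0: 0.0039·748 - 0.201 = 0.0497P*, so P* = 2.72/0.0497 = 54.6.

R* ≈ 748, C* ≈ 7.72, P* ≈ 54.6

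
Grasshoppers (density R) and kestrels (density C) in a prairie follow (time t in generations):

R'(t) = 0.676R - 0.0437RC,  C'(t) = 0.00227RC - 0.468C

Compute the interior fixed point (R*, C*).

R* ≈ 206, C* ≈ 15.5

Set dC/dt = 0 with C > 0: 0.00227R - 0.468 = 0, so R* = 0.468/0.00227 = 206.
Set dR/dt = 0 with R > 0: 0.676 - 0.0437C = 0, so C* = 0.676/0.0437 = 15.5.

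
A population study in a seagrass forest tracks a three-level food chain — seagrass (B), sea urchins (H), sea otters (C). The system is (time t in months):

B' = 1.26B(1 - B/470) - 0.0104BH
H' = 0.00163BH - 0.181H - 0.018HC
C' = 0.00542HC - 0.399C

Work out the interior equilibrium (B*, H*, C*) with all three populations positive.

B* ≈ 184, H* ≈ 73.6, C* ≈ 6.64

From dC/dt = 0: 0.00542H* = 0.399, so H* = 73.6.
From dB/dt = 0: 1.26(1 - B*/470) = 0.0104·73.6, giving B* = 470·(1 - 0.608) = 184.
From dH/dt = 0: 0.00163·184 - 0.181 = 0.018C*, so C* = 0.12/0.018 = 6.64.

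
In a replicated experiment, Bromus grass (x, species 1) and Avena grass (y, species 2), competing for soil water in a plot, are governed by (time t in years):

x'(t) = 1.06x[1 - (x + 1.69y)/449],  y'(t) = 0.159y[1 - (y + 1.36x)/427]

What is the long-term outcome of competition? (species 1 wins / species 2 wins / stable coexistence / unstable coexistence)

Compare the nullcline intercepts: K1/α12 = 449/1.69 = 266 < K2 = 427; K2/α21 = 427/1.36 = 314 < K1 = 449.
Since both are reversed, neither can invade when rare; the interior point is a saddle.

unstable coexistence (outcome depends on initial conditions)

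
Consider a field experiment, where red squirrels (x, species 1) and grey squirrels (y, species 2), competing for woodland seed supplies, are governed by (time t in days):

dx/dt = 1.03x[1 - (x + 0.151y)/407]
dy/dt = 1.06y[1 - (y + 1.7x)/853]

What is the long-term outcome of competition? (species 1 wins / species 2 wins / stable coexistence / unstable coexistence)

stable coexistence

Compare the nullcline intercepts: K1/α12 = 407/0.151 = 2700 > K2 = 853; K2/α21 = 853/1.7 = 502 > K1 = 407.
Since both inequalities hold, each species can invade when rare, so the interior equilibrium is stable.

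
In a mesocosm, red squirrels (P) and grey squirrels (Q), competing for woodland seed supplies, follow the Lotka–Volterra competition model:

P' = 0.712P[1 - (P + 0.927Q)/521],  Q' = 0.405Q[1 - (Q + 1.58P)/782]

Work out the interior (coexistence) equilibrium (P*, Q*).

Setting both brackets to zero gives the nullclines P + 0.927Q = 521 and 1.58P + Q = 782.
Substituting Q = 782 - 1.58P into the first: P(1 - 0.927·1.58) = 521 - 0.927·782.
So P* = -204/-0.465 = 439, and then Q* = 782 - 1.58·439 = 88.6.

P* ≈ 439, Q* ≈ 88.6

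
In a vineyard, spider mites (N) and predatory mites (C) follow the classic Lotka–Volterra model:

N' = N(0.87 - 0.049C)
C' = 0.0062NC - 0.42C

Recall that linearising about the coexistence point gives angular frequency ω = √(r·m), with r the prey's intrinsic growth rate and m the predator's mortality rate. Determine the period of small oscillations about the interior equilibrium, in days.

T ≈ 10.4 days

Here r = 0.87 and m = 0.42, so r·m = 0.365.
ω = √0.365 = 0.604 per day, hence T = 2π/ω ≈ 10.4 days.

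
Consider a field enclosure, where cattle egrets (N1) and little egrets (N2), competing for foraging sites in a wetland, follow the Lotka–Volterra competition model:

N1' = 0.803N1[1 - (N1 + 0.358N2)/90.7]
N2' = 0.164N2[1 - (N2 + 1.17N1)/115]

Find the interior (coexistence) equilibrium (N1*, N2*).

Setting both brackets to zero gives the nullclines N1 + 0.358N2 = 90.7 and 1.17N1 + N2 = 115.
Substituting N2 = 115 - 1.17N1 into the first: N1(1 - 0.358·1.17) = 90.7 - 0.358·115.
So N1* = 49.5/0.581 = 85.2, and then N2* = 115 - 1.17·85.2 = 15.3.

N1* ≈ 85.2, N2* ≈ 15.3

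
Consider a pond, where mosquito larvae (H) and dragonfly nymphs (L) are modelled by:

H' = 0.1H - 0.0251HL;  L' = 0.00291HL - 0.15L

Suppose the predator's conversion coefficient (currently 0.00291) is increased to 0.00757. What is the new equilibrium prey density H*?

At the interior fixed point, setting dL/dt = 0 with L > 0 fixes H* = (predator death rate)/(HL coefficient) — independent of the other coefficients.
With the change, H* = 0.15/0.00757 = 19.8; it falls from 51.5.

H* ≈ 19.8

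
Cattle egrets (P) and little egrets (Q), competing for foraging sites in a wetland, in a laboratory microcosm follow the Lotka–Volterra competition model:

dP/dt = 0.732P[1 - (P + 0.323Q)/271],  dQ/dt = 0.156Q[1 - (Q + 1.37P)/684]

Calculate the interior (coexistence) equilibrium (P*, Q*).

P* ≈ 89.8, Q* ≈ 561

Setting both brackets to zero gives the nullclines P + 0.323Q = 271 and 1.37P + Q = 684.
Substituting Q = 684 - 1.37P into the first: P(1 - 0.323·1.37) = 271 - 0.323·684.
So P* = 50.1/0.557 = 89.8, and then Q* = 684 - 1.37·89.8 = 561.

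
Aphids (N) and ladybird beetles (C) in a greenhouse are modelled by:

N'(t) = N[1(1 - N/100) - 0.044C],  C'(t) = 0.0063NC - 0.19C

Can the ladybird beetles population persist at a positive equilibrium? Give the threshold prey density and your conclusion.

Threshold N = 30.2; K > 30.2, so yes, the predator persists.

The predator equation gives dC/dt > 0 only when N > 0.19/0.0063 = 30.2.
Without the predator, N → K = 100. Since 100 > 30.2, the predator can invade and persist.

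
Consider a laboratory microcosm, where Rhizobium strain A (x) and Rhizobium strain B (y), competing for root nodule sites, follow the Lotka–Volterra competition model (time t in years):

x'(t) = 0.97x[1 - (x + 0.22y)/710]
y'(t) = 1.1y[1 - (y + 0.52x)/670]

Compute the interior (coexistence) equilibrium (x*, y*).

Setting both brackets to zero gives the nullclines x + 0.22y = 710 and 0.52x + y = 670.
Substituting y = 670 - 0.52x into the first: x(1 - 0.22·0.52) = 710 - 0.22·670.
So x* = 563/0.886 = 635, and then y* = 670 - 0.52·635 = 340.

x* ≈ 635, y* ≈ 340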